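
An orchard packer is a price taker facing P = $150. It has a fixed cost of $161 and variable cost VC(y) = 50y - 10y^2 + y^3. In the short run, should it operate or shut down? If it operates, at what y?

Variable cost is VC = 50y - 10y^2 + y^3, so AVC = VC/y = 50 - 10y + y^2 and MC = dTC/dy = 50 - 20y + 3y^2.
The AVC parabola has its vertex at y = 10/2 = 5, where AVC = 50 - 10·5 + 5^2 = $25.
Because $150 ≥ $25, revenue can cover variable cost; the firm operates.
Set P = MC: 150 = 50 - 20y + 3y^2 → -100 - 20y + 3y^2 = 0. The roots are y = -10/3 and y = 10; the profit-maximizing output is on the rising part of MC, so y* = 10.
Check: AVC at y = 10 is $50 ≤ P, so revenue covers variable cost.
Profit = P·y − TC = 150·10 − 661 = $839.

Produce at y = 10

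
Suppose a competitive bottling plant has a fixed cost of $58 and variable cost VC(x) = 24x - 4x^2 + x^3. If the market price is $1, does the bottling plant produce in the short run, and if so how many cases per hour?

Strip out fixed cost: VC = 24x - 4x^2 + x^3. Then AVC = 24 - 4x + x^2 and MC = 24 - 8x + 3x^2.
AVC is minimized where dAVC/dx = -4 + 2x = 0, at x = 2; min AVC = 24 - 4·2 + 2^2 = $20.
Since P = $1 < min AVC = $20, price fails to cover variable cost at any output.
Shutting down limits the loss to fixed cost, $58.

Shut down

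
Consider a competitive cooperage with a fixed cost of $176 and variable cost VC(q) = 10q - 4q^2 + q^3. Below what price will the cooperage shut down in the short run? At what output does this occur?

The firm shuts down when price falls below the minimum of average variable cost. AVC = VC/q = 10 - 4q + q^2.
At the minimum of AVC, MC = AVC. MC = 10 - 8q + 3q^2; setting MC = AVC gives 2q^2 - 4q = 0, so q = 2. min AVC = 6.
For P < $6 the firm produces nothing.

$6 per unit, at q = 2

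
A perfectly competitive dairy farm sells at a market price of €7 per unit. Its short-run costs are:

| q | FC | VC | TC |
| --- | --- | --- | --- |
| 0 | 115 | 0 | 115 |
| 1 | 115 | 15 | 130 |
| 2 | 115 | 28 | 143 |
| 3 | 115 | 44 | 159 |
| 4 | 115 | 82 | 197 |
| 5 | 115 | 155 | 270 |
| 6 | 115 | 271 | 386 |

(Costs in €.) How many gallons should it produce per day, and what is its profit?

q = 0 (shut down); profit = -€115

Compute π = P·q − TC at each output: q=0: -115; q=1: -123; q=2: -129; q=3: -138; q=4: -169; q=5: -235; q=6: -344.
Profit is highest at q = 0. Equivalently, the lowest AVC in the table is 28/2 ≈ €14 at q = 2, and P = €7 falls below it — price never covers variable cost, so the firm shuts down and loses only its fixed cost.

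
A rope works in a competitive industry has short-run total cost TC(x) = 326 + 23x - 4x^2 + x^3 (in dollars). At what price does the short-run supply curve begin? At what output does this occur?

$19 per unit, at x = 2

The shutdown price is the minimum of AVC. VC = 23x - 4x^2 + x^3, so AVC = 23 - 4x + x^2.
At the minimum of AVC, MC = AVC. MC = 23 - 8x + 3x^2; setting MC = AVC gives 2x^2 - 4x = 0, so x = 2. min AVC = 19.
So the shutdown price is $19.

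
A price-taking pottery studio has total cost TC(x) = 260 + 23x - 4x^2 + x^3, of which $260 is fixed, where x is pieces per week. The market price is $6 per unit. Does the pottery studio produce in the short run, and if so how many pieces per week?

From TC, MC = TC'(x) = 23 - 8x + 3x^2 and AVC = VC/x = 23 - 4x + x^2.
AVC is minimized where dAVC/dx = -4 + 2x = 0, at x = 2; min AVC = 23 - 4·2 + 2^2 = $19.
P = $6 lies below min AVC = $19; no output level covers variable cost.
Shutting down limits the loss to fixed cost, $260.

Shut down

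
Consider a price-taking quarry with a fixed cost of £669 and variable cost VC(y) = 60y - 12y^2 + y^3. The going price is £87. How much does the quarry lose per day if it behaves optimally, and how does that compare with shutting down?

AVC = 60 - 12y + y^2 has its minimum £24 at y = 6; price £87 clears that bar, so the firm operates.
With MC = 60 - 24y + 3y^2, P = MC on the upward-sloping part at y* = 9.
TR = 87·9 = 783. TC = 669 + 297 = 966. Profit = 783 − 966 = -£183.
By producing, the firm covers all variable cost plus £486 of fixed cost; shutting down would lose the full £669.

Profit = -£183 at y = 9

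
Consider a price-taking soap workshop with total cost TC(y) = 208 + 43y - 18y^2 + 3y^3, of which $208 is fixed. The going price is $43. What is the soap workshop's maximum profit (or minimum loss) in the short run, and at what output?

Profit = -$112 at y = 4

AVC = 43 - 18y + 3y^2; min AVC = $16 at y = 3. Since P = $43 ≥ min AVC, the firm produces.
MC = 43 - 36y + 9y^2. Setting P = MC and taking the root on the rising branch gives y* = 4.
TR = 43·4 = 172. TC = 208 + 76 = 284. Profit = 172 − 284 = -$112.
By producing, the firm covers all variable cost plus $96 of fixed cost; shutting down would lose the full $208.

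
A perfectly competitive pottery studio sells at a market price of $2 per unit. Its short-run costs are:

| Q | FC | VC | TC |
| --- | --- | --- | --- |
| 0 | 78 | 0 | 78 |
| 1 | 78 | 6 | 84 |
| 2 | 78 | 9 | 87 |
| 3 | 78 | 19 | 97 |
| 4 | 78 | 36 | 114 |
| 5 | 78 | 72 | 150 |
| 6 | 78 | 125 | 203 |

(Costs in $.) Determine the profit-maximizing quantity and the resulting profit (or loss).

Tabulate TR − TC: Q=0: -78; Q=1: -82; Q=2: -83; Q=3: -91; Q=4: -106; Q=5: -140; Q=6: -191.
Profit is highest at Q = 0. Equivalently, the lowest AVC in the table is 9/2 ≈ $4.50 at Q = 2, and P = $2 falls below it — price never covers variable cost, so the firm shuts down and loses only its fixed cost.

Q = 0 (shut down); profit = -$78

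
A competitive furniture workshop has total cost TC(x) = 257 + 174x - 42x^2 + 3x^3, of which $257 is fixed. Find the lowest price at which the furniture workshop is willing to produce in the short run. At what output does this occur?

$27 per unit, at x = 7

The firm shuts down when price falls below the minimum of average variable cost. AVC = VC/x = 174 - 42x + 3x^2.
At the minimum of AVC, MC = AVC. MC = 174 - 84x + 9x^2; setting MC = AVC gives 6x^2 - 42x = 0, so x = 7. min AVC = 27.
For P < $27 the firm produces nothing.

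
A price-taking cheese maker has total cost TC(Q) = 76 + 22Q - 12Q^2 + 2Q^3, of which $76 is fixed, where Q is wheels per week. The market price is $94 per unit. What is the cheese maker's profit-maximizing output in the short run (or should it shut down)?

Variable cost is VC = 22Q - 12Q^2 + 2Q^3, so AVC = VC/Q = 22 - 12Q + 2Q^2 and MC = dTC/dQ = 22 - 24Q + 6Q^2.
AVC is minimized where dAVC/dQ = -12 + 4Q = 0, at Q = 3; min AVC = 22 - 12·3 + 2·3^2 = $4.
Because $94 ≥ $4, revenue can cover variable cost; the firm operates.
Set P = MC: 94 = 22 - 24Q + 6Q^2 → -72 - 24Q + 6Q^2 = 0. The roots are Q = -2 and Q = 6; the profit-maximizing output is on the rising part of MC, so Q* = 6.
Check: AVC at Q = 6 is $22 ≤ P, so revenue covers variable cost.
Profit = P·Q − TC = 94·6 − 208 = $356.

Produce at Q = 6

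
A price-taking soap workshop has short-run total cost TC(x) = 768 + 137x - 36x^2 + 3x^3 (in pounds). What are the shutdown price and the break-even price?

AVC = 137 - 36x + 3x^2; minimized at x = 6, giving min AVC = £29. That is the shutdown price.
ATC = 768/x + 137 - 36x + 3x^2. Setting dATC/dx = −768/x^2 − 36 + 6x = 0 gives x = 8 (since 6·8^3 − 36·8^2 = 768).
min ATC = 768/8 + 137 − 36·8 + 3·8^2 = £137. That is the break-even price.
Between these two prices the firm operates at a loss; above £137 it earns a profit.

Shutdown price = £29; break-even price = £137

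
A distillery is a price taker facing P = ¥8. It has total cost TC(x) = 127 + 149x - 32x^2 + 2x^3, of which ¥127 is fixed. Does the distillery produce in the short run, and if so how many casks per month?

From TC, MC = TC'(x) = 149 - 64x + 6x^2 and AVC = VC/x = 149 - 32x + 2x^2.
The AVC parabola has its vertex at x = 32/4 = 8, where AVC = 149 - 32·8 + 2·8^2 = ¥21.
With P < min AVC (¥8 < ¥21), every unit sold adds to the loss.
Shutting down limits the loss to fixed cost, ¥127.

Shut down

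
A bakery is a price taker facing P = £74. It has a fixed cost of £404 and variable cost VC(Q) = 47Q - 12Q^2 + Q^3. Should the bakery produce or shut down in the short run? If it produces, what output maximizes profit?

Produce at Q = 9

From TC, MC = TC'(Q) = 47 - 24Q + 3Q^2 and AVC = VC/Q = 47 - 12Q + Q^2.
AVC hits its minimum where MC = AVC, at Q = 6, giving min AVC = 47 - 12·6 + 6^2 = £11.
Since P = £74 ≥ min AVC = £11, price covers variable cost and the firm should produce.
P = MC gives -27 - 24Q + 3Q^2 = 0, with roots -1 and 9. Take the larger (rising MC): Q* = 9.
Check: AVC at Q = 9 is £20 ≤ P, so revenue covers variable cost.
Profit = P·Q − TC = 74·9 − 584 = £82.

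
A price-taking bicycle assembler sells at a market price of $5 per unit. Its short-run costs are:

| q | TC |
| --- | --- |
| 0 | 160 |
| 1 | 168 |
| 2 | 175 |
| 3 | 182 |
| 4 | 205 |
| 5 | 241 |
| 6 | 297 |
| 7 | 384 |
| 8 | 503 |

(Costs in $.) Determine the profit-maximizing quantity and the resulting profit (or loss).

Profit at each row (π = 5q − TC): q=0: -160; q=1: -163; q=2: -165; q=3: -167; q=4: -185; q=5: -216; q=6: -267; q=7: -349; q=8: -463.
Profit is highest at q = 0. Equivalently, the lowest AVC in the table is 22/3 ≈ $7.33 at q = 3, and P = $5 falls below it — price never covers variable cost, so the firm shuts down and loses only its fixed cost.

q = 0 (shut down); profit = -$160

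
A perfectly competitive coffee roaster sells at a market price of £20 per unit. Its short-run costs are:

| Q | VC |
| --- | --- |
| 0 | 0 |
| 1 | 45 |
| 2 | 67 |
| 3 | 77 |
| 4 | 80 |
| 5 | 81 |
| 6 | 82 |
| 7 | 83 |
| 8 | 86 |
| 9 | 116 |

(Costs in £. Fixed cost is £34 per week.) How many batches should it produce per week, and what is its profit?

Compute π = P·Q − TC at each output: Q=0: -34; Q=1: -59; Q=2: -61; Q=3: -51; Q=4: -34; Q=5: -15; Q=6: 4; Q=7: 23; Q=8: 40; Q=9: 30.
Profit is maximized at Q = 8. AVC there is 86/8 = £10.75 ≤ P, so producing beats shutting down (which would give -£34).

Q = 8; profit = £40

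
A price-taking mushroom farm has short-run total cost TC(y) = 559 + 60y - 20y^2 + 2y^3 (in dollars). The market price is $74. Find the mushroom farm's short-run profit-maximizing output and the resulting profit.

AVC = 60 - 20y + 2y^2; min AVC = $10 at y = 5. Since P = $74 ≥ min AVC, the firm produces.
With MC = 60 - 40y + 6y^2, P = MC on the upward-sloping part at y* = 7.
TR = 74·7 = 518. TC = 559 + 126 = 685. Profit = 518 − 685 = -$167.
Shutting down would mean losing the fixed cost of $559, so operating at a loss of $167 is better by $392.

Profit = -$167 at y = 7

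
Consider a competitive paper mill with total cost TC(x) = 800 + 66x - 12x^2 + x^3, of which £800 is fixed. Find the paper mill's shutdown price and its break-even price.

Shutdown price = £30; break-even price = £126

Shutdown price = min AVC. AVC = 66 - 12x + x^2, with vertex at x = 6 and minimum £30.
ATC = 800/x + 66 - 12x + x^2. Setting dATC/dx = −800/x^2 − 12 + 2x = 0 gives x = 10 (since 2·10^3 − 12·10^2 = 800).
min ATC = 800/10 + 66 − 12·10 + 10^2 = £126. That is the break-even price.
Between these two prices the firm operates at a loss; above £126 it earns a profit.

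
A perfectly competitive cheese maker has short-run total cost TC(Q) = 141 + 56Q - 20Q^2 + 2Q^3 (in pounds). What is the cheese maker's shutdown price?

£6 per unit

The firm shuts down when price falls below the minimum of average variable cost. AVC = VC/Q = 56 - 20Q + 2Q^2.
At the minimum of AVC, MC = AVC. MC = 56 - 40Q + 6Q^2; setting MC = AVC gives 4Q^2 - 20Q = 0, so Q = 5. min AVC = 6.
For P < £6 the firm produces nothing.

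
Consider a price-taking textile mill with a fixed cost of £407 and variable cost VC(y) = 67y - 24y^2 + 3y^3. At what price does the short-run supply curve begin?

Short-run supply begins at min AVC. From VC = 67y - 24y^2 + 3y^3, AVC = 67 - 24y + 3y^2.
dAVC/dy = -24 + 6y = 0 gives y = 4. min AVC = 67 - 24·4 + 3·4^2 = 19.
The firm shuts down for any P below £19.

£19 per unit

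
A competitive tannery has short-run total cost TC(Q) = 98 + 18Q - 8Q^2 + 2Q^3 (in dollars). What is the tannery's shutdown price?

The firm shuts down when price falls below the minimum of average variable cost. AVC = VC/Q = 18 - 8Q + 2Q^2.
dAVC/dQ = -8 + 4Q = 0 gives Q = 2. min AVC = 18 - 8·2 + 2·2^2 = 10.
For P < $10 the firm produces nothing.

$10 per unit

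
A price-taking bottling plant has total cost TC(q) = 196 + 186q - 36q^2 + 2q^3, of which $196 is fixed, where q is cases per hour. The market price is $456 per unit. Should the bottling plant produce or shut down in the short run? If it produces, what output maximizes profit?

Produce at q = 15

From TC, MC = TC'(q) = 186 - 72q + 6q^2 and AVC = VC/q = 186 - 36q + 2q^2.
AVC hits its minimum where MC = AVC, at q = 9, giving min AVC = 186 - 36·9 + 2·9^2 = $24.
P = $456 exceeds min AVC = $24, so the firm stays open.
P = MC gives -270 - 72q + 6q^2 = 0, with roots -3 and 15. Take the larger (rising MC): q* = 15.
Check: AVC at q = 15 is $96 ≤ P, so revenue covers variable cost.
Profit = P·q − TC = 456·15 − 1636 = $5204.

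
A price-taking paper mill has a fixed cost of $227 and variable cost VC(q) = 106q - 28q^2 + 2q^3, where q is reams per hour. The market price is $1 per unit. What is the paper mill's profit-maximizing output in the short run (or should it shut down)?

Shut down

Variable cost is VC = 106q - 28q^2 + 2q^3, so AVC = VC/q = 106 - 28q + 2q^2 and MC = dTC/dq = 106 - 56q + 6q^2.
AVC hits its minimum where MC = AVC, at q = 7, giving min AVC = 106 - 28·7 + 2·7^2 = $8.
Since P = $1 < min AVC = $8, price fails to cover variable cost at any output.
Shutting down limits the loss to fixed cost, $227.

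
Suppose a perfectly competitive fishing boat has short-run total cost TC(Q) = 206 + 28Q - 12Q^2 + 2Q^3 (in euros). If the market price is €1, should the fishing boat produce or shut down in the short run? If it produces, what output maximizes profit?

Variable cost is VC = 28Q - 12Q^2 + 2Q^3, so AVC = VC/Q = 28 - 12Q + 2Q^2 and MC = dTC/dQ = 28 - 24Q + 6Q^2.
AVC is minimized where dAVC/dQ = -12 + 4Q = 0, at Q = 3; min AVC = 28 - 12·3 + 2·3^2 = €10.
P = €1 lies below min AVC = €10; no output level covers variable cost.
Best response: produce nothing and absorb the €206 fixed cost.

Shut down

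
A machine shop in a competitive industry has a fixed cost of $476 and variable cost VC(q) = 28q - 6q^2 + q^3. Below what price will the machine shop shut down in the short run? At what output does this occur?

Short-run supply begins at min AVC. From VC = 28q - 6q^2 + q^3, AVC = 28 - 6q + q^2.
dAVC/dq = -6 + 2q = 0 gives q = 3. min AVC = 28 - 6·3 + 3^2 = 19.
So the shutdown price is $19.

$19 per unit, at q = 3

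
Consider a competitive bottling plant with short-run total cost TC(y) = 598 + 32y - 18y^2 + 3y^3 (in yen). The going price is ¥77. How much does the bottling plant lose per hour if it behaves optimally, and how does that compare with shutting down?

Profit = -¥298 at y = 5

AVC = 32 - 18y + 3y^2 has its minimum ¥5 at y = 3; price ¥77 clears that bar, so the firm operates.
With MC = 32 - 36y + 9y^2, P = MC on the upward-sloping part at y* = 5.
TR = 77·5 = 385. TC = 598 + 85 = 683. Profit = 385 − 683 = -¥298.
Shutting down would mean losing the fixed cost of ¥598, so operating at a loss of ¥298 is better by ¥300.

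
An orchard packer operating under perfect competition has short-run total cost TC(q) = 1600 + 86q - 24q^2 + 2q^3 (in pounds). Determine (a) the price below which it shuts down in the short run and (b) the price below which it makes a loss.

Shutdown price = £14; break-even price = £206

Shutdown price = min AVC. AVC = 86 - 24q + 2q^2, with vertex at q = 6 and minimum £14.
ATC = 1600/q + 86 - 24q + 2q^2. Setting dATC/dq = −1600/q^2 − 24 + 4q = 0 gives q = 10 (since 4·10^3 − 24·10^2 = 1600).
min ATC = 1600/10 + 86 − 24·10 + 2·10^2 = £206. That is the break-even price.
Between these two prices the firm operates at a loss; above £206 it earns a profit.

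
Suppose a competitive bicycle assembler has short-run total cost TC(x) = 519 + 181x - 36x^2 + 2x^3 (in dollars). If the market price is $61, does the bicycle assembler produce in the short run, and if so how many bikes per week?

Produce at x = 10

Strip out fixed cost: VC = 181x - 36x^2 + 2x^3. Then AVC = 181 - 36x + 2x^2 and MC = 181 - 72x + 6x^2.
AVC hits its minimum where MC = AVC, at x = 9, giving min AVC = 181 - 36·9 + 2·9^2 = $19.
Because $61 ≥ $19, revenue can cover variable cost; the firm operates.
Solving P = MC: 120 - 72x + 6x^2 = 0 ⇒ x = 2 or 10. On the upward-sloping branch, x* = 10.
Check: AVC at x = 10 is $21 ≤ P, so revenue covers variable cost.
Profit = P·x − TC = 61·10 − 729 = -$119, a loss, but smaller than the $519 fixed cost the firm would lose by shutting down.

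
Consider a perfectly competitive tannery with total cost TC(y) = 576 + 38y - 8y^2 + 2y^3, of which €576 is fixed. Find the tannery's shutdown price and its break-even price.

Shutdown price = €30; break-even price = €158

Shutdown price = min AVC. AVC = 38 - 8y + 2y^2, with vertex at y = 2 and minimum €30.
ATC = 576/y + 38 - 8y + 2y^2. Setting dATC/dy = −576/y^2 − 8 + 4y = 0 gives y = 6 (since 4·6^3 − 8·6^2 = 576).
min ATC = 576/6 + 38 − 8·6 + 2·6^2 = €158. That is the break-even price.
Between these two prices the firm operates at a loss; above €158 it earns a profit.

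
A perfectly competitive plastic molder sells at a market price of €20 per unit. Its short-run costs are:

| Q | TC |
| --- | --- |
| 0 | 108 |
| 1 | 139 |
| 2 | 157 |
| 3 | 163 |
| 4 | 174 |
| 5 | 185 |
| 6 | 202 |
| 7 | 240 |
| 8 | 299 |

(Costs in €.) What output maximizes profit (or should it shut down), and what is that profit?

Q = 6; profit = -€82

Profit at each row (π = 20Q − TC): Q=0: -108; Q=1: -119; Q=2: -117; Q=3: -103; Q=4: -94; Q=5: -85; Q=6: -82; Q=7: -100; Q=8: -139.
Profit is maximized at Q = 6. AVC there is 94/6 = €15.67 ≤ P, so producing beats shutting down (which would give -€108).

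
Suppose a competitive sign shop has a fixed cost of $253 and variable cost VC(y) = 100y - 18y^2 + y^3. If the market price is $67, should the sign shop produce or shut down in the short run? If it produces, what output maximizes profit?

Variable cost is VC = 100y - 18y^2 + y^3, so AVC = VC/y = 100 - 18y + y^2 and MC = dTC/dy = 100 - 36y + 3y^2.
AVC is minimized where dAVC/dy = -18 + 2y = 0, at y = 9; min AVC = 100 - 18·9 + 9^2 = $19.
P = $67 exceeds min AVC = $19, so the firm stays open.
Set P = MC: 67 = 100 - 36y + 3y^2 → 33 - 36y + 3y^2 = 0. The roots are y = 1 and y = 11; the profit-maximizing output is on the rising part of MC, so y* = 11.
Check: AVC at y = 11 is $23 ≤ P, so revenue covers variable cost.
Profit = P·y − TC = 67·11 − 506 = $231.

Produce at y = 11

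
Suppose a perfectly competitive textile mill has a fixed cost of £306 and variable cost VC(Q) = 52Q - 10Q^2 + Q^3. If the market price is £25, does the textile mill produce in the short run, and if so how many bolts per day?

Shut down

From TC, MC = TC'(Q) = 52 - 20Q + 3Q^2 and AVC = VC/Q = 52 - 10Q + Q^2.
AVC hits its minimum where MC = AVC, at Q = 5, giving min AVC = 52 - 10·5 + 5^2 = £27.
With P < min AVC (£25 < £27), every unit sold adds to the loss.
Shutting down limits the loss to fixed cost, £306.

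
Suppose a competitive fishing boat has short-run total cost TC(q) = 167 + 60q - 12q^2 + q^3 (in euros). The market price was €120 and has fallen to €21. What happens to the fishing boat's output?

MC = 60 - 24q + 3q^2; the shutdown threshold is min AVC = €24 (at q = 6).
With P = €120 above the shutdown price, P = MC gives q = 10.
At P = €21 < min AVC = €24, price no longer covers variable cost at any output, so the firm shuts down: q = 0.

Output falls from 10 to 0 (the firm shuts down)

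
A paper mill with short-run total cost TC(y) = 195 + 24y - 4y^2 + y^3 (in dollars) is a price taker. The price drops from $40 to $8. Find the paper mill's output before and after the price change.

Output falls from 4 to 0 (the firm shuts down)

MC = 24 - 8y + 3y^2; the shutdown threshold is min AVC = $20 (at y = 2).
At P = $40 ≥ min AVC, set P = MC on the rising branch: y = 4.
At P = $8 < min AVC = $20, price no longer covers variable cost at any output, so the firm shuts down: y = 0.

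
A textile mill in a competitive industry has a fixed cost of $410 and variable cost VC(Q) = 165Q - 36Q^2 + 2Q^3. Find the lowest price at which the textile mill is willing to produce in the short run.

$3 per unit

The shutdown price is the minimum of AVC. VC = 165Q - 36Q^2 + 2Q^3, so AVC = 165 - 36Q + 2Q^2.
At the minimum of AVC, MC = AVC. MC = 165 - 72Q + 6Q^2; setting MC = AVC gives 4Q^2 - 36Q = 0, so Q = 9. min AVC = 3.
So the shutdown price is $3.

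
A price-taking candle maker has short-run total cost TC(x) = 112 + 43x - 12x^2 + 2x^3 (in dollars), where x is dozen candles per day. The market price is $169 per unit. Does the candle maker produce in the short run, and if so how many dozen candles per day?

Produce at x = 7

From TC, MC = TC'(x) = 43 - 24x + 6x^2 and AVC = VC/x = 43 - 12x + 2x^2.
The AVC parabola has its vertex at x = 12/4 = 3, where AVC = 43 - 12·3 + 2·3^2 = $25.
Since P = $169 ≥ min AVC = $25, price covers variable cost and the firm should produce.
Solving P = MC: -126 - 24x + 6x^2 = 0 ⇒ x = -3 or 7. On the upward-sloping branch, x* = 7.
Check: AVC at x = 7 is $57 ≤ P, so revenue covers variable cost.
Profit = P·x − TC = 169·7 − 511 = $672.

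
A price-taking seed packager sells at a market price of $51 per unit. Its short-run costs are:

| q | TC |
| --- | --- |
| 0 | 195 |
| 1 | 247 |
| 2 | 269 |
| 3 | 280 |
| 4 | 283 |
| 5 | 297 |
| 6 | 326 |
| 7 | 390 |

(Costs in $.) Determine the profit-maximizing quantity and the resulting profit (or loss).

Profit at each row (π = 51q − TC): q=0: -195; q=1: -196; q=2: -167; q=3: -127; q=4: -79; q=5: -42; q=6: -20; q=7: -33.
Profit is maximized at q = 6. AVC there is 131/6 = $21.83 ≤ P, so producing beats shutting down (which would give -$195).

q = 6; profit = -$20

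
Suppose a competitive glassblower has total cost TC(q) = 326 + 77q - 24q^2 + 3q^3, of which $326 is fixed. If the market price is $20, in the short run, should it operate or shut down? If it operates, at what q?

From TC, MC = TC'(q) = 77 - 48q + 9q^2 and AVC = VC/q = 77 - 24q + 3q^2.
AVC hits its minimum where MC = AVC, at q = 4, giving min AVC = 77 - 24·4 + 3·4^2 = $29.
P = $20 lies below min AVC = $29; no output level covers variable cost.
Best response: produce nothing and absorb the $326 fixed cost.

Shut down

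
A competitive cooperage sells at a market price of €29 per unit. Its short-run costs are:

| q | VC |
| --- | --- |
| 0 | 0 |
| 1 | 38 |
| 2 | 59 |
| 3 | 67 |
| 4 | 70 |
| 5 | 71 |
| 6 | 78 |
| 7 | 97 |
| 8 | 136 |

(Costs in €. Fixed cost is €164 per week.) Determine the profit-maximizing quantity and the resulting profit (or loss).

Compute π = P·q − TC at each output: q=0: -164; q=1: -173; q=2: -165; q=3: -144; q=4: -118; q=5: -90; q=6: -68; q=7: -58; q=8: -68.
Profit is maximized at q = 7. AVC there is 97/7 = €13.86 ≤ P, so producing beats shutting down (which would give -€164).

q = 7; profit = -€58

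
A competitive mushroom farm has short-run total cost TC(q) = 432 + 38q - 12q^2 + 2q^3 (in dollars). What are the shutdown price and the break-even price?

AVC = 38 - 12q + 2q^2; minimized at q = 3, giving min AVC = $20. That is the shutdown price.
ATC = 432/q + 38 - 12q + 2q^2. Setting dATC/dq = −432/q^2 − 12 + 4q = 0 gives q = 6 (since 4·6^3 − 12·6^2 = 432).
min ATC = 432/6 + 38 − 12·6 + 2·6^2 = $110. That is the break-even price.
For $20 ≤ P < $110 the firm produces at a loss; below $20 it shuts down.

Shutdown price = $20; break-even price = $110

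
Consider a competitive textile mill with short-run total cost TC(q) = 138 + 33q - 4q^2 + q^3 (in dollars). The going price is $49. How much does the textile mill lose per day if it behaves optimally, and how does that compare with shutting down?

Profit = -$74 at q = 4

AVC = 33 - 4q + q^2; min AVC = $29 at q = 2. Since P = $49 ≥ min AVC, the firm produces.
MC = 33 - 8q + 3q^2. Setting P = MC and taking the root on the rising branch gives q* = 4.
TR = 49·4 = 196. TC = 138 + 132 = 270. Profit = 196 − 270 = -$74.
That loss of $74 beats the $138 the firm would lose by shutting down; producing recovers $64 of fixed cost.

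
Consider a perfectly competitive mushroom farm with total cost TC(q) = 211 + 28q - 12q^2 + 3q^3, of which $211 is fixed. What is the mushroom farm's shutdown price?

The shutdown price is the minimum of AVC. VC = 28q - 12q^2 + 3q^3, so AVC = 28 - 12q + 3q^2.
dAVC/dq = -12 + 6q = 0 gives q = 2. min AVC = 28 - 12·2 + 3·2^2 = 16.
So the shutdown price is $16.

$16 per unit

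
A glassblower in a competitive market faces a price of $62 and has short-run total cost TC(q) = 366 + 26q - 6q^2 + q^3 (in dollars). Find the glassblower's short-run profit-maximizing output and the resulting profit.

AVC = 26 - 6q + q^2; min AVC = $17 at q = 3. Since P = $62 ≥ min AVC, the firm produces.
MC = 26 - 12q + 3q^2. Setting P = MC and taking the root on the rising branch gives q* = 6.
TR = 62·6 = 372. TC = 366 + 156 = 522. Profit = 372 − 522 = -$150.
Shutting down would mean losing the fixed cost of $366, so operating at a loss of $150 is better by $216.

Profit = -$150 at q = 6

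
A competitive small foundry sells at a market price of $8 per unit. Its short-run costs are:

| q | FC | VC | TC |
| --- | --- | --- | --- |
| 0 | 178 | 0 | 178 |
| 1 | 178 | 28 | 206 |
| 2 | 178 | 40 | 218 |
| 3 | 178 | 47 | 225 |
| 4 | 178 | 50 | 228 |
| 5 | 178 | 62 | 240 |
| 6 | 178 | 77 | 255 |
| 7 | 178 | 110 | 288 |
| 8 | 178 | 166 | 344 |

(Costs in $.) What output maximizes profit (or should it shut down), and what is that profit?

q = 0 (shut down); profit = -$178

Profit at each row (π = 8q − TC): q=0: -178; q=1: -198; q=2: -202; q=3: -201; q=4: -196; q=5: -200; q=6: -207; q=7: -232; q=8: -280.
Profit is highest at q = 0. Equivalently, the lowest AVC in the table is 62/5 ≈ $12.40 at q = 5, and P = $8 falls below it — price never covers variable cost, so the firm shuts down and loses only its fixed cost.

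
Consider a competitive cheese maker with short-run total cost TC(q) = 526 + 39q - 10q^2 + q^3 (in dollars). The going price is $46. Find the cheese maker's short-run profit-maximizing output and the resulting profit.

AVC = 39 - 10q + q^2; min AVC = $14 at q = 5. Since P = $46 ≥ min AVC, the firm produces.
With MC = 39 - 20q + 3q^2, P = MC on the upward-sloping part at q* = 7.
TR = 46·7 = 322. TC = 526 + 126 = 652. Profit = 322 − 652 = -$330.
That loss of $330 beats the $526 the firm would lose by shutting down; producing recovers $196 of fixed cost.

Profit = -$330 at q = 7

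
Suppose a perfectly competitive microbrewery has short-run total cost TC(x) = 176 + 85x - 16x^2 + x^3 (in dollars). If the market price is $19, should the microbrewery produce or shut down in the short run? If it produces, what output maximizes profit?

Shut down

From TC, MC = TC'(x) = 85 - 32x + 3x^2 and AVC = VC/x = 85 - 16x + x^2.
The AVC parabola has its vertex at x = 16/2 = 8, where AVC = 85 - 16·8 + 8^2 = $21.
Since P = $19 < min AVC = $21, price fails to cover variable cost at any output.
Best response: produce nothing and absorb the $176 fixed cost.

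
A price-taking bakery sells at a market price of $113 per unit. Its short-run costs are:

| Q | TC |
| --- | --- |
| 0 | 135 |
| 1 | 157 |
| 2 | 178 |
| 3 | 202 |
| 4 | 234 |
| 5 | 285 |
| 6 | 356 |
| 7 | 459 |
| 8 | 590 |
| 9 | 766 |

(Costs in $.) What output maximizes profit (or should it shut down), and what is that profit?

Q = 7; profit = $332

Profit at each row (π = 113Q − TC): Q=0: -135; Q=1: -44; Q=2: 48; Q=3: 137; Q=4: 218; Q=5: 280; Q=6: 322; Q=7: 332; Q=8: 314; Q=9: 251.
Profit is maximized at Q = 7. AVC there is 324/7 = $46.29 ≤ P, so producing beats shutting down (which would give -$135).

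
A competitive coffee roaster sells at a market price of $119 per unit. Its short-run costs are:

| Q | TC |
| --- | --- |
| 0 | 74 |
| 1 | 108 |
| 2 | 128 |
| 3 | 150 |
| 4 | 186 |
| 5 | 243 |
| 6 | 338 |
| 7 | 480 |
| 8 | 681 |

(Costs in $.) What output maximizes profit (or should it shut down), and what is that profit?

Q = 6; profit = $376

Compute π = P·Q − TC at each output: Q=0: -74; Q=1: 11; Q=2: 110; Q=3: 207; Q=4: 290; Q=5: 352; Q=6: 376; Q=7: 353; Q=8: 271.
Profit is maximized at Q = 6. AVC there is 264/6 = $44 ≤ P, so producing beats shutting down (which would give -$74).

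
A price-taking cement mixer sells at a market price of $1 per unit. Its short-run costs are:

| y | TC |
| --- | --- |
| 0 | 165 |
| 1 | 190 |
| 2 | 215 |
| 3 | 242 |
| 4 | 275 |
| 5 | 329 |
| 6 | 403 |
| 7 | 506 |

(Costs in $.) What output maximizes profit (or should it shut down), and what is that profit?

Tabulate TR − TC: y=0: -165; y=1: -189; y=2: -213; y=3: -239; y=4: -271; y=5: -324; y=6: -397; y=7: -499.
Profit is highest at y = 0. Equivalently, the lowest AVC in the table is 25/1 ≈ $25 at y = 1, and P = $1 falls below it — price never covers variable cost, so the firm shuts down and loses only its fixed cost.

y = 0 (shut down); profit = -$165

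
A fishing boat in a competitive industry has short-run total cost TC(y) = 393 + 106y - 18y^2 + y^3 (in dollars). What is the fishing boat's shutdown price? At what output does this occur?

$25 per unit, at y = 9

The firm shuts down when price falls below the minimum of average variable cost. AVC = VC/y = 106 - 18y + y^2.
dAVC/dy = -18 + 2y = 0 gives y = 9. min AVC = 106 - 18·9 + 9^2 = 25.
So the shutdown price is $25.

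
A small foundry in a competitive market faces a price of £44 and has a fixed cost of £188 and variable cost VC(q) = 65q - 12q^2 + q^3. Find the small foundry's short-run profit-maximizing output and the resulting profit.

Profit = -£90 at q = 7

AVC = 65 - 12q + q^2 has its minimum £29 at q = 6; price £44 clears that bar, so the firm operates.
MC = 65 - 24q + 3q^2. Setting P = MC and taking the root on the rising branch gives q* = 7.
TR = 44·7 = 308. TC = 188 + 210 = 398. Profit = 308 − 398 = -£90.
Shutting down would mean losing the fixed cost of £188, so operating at a loss of £90 is better by £98.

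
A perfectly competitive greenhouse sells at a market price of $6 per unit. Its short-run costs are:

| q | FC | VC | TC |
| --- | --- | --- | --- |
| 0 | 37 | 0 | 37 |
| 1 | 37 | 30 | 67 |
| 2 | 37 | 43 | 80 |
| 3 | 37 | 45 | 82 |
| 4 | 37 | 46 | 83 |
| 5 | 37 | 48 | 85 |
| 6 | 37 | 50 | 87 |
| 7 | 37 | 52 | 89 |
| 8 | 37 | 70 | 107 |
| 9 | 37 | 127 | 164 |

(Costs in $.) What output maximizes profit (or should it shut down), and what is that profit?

q = 0 (shut down); profit = -$37

Tabulate TR − TC: q=0: -37; q=1: -61; q=2: -68; q=3: -64; q=4: -59; q=5: -55; q=6: -51; q=7: -47; q=8: -59; q=9: -110.
Profit is highest at q = 0. Equivalently, the lowest AVC in the table is 52/7 ≈ $7.43 at q = 7, and P = $6 falls below it — price never covers variable cost, so the firm shuts down and loses only its fixed cost.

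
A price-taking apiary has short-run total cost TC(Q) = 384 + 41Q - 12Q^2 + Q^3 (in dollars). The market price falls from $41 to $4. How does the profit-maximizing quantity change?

AVC = 41 - 12Q + Q^2, minimized at Q = 6 where min AVC = $5. MC = 41 - 24Q + 3Q^2.
At P = $41 ≥ min AVC, set P = MC on the rising branch: Q = 8.
At P = $4 < min AVC = $5, price no longer covers variable cost at any output, so the firm shuts down: Q = 0.

Output falls from 8 to 0 (the firm shuts down)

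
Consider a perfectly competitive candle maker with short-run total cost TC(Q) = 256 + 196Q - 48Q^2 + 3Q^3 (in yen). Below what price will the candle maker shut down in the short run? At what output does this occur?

¥4 per unit, at Q = 8

Short-run supply begins at min AVC. From VC = 196Q - 48Q^2 + 3Q^3, AVC = 196 - 48Q + 3Q^2.
dAVC/dQ = -48 + 6Q = 0 gives Q = 8. min AVC = 196 - 48·8 + 3·8^2 = 4.
So the shutdown price is ¥4.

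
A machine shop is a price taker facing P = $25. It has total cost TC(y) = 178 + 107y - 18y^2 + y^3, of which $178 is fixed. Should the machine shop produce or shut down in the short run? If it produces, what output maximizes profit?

From TC, MC = TC'(y) = 107 - 36y + 3y^2 and AVC = VC/y = 107 - 18y + y^2.
The AVC parabola has its vertex at y = 18/2 = 9, where AVC = 107 - 18·9 + 9^2 = $26.
Since P = $25 < min AVC = $26, price fails to cover variable cost at any output.
Shutting down limits the loss to fixed cost, $178.

Shut down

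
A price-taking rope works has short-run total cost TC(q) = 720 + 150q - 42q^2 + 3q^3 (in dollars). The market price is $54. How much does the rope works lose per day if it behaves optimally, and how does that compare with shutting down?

AVC = 150 - 42q + 3q^2 has its minimum $3 at q = 7; price $54 clears that bar, so the firm operates.
With MC = 150 - 84q + 9q^2, P = MC on the upward-sloping part at q* = 8.
TR = 54·8 = 432. TC = 720 + 48 = 768. Profit = 432 − 768 = -$336.
Shutting down would mean losing the fixed cost of $720, so operating at a loss of $336 is better by $384.

Profit = -$336 at q = 8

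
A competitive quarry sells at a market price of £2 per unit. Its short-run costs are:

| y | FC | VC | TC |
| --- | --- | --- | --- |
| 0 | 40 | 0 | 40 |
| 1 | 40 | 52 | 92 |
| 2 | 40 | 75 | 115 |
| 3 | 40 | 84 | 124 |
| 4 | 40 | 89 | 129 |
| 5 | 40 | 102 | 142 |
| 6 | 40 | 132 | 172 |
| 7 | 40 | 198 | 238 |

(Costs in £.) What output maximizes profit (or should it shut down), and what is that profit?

y = 0 (shut down); profit = -£40

Profit at each row (π = 2y − TC): y=0: -40; y=1: -90; y=2: -111; y=3: -118; y=4: -121; y=5: -132; y=6: -160; y=7: -224.
Profit is highest at y = 0. Equivalently, the lowest AVC in the table is 102/5 ≈ £20.40 at y = 5, and P = £2 falls below it — price never covers variable cost, so the firm shuts down and loses only its fixed cost.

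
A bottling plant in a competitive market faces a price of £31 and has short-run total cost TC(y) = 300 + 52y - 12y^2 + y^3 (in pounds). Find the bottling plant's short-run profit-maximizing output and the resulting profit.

AVC = 52 - 12y + y^2; min AVC = £16 at y = 6. Since P = £31 ≥ min AVC, the firm produces.
With MC = 52 - 24y + 3y^2, P = MC on the upward-sloping part at y* = 7.
TR = 31·7 = 217. TC = 300 + 119 = 419. Profit = 217 − 419 = -£202.
By producing, the firm covers all variable cost plus £98 of fixed cost; shutting down would lose the full £300.

Profit = -£202 at y = 7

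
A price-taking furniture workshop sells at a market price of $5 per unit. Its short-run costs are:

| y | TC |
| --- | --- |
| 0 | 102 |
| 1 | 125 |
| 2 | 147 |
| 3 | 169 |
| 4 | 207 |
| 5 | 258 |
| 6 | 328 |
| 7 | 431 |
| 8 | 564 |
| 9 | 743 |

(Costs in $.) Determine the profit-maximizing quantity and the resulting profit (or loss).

Profit at each row (π = 5y − TC): y=0: -102; y=1: -120; y=2: -137; y=3: -154; y=4: -187; y=5: -233; y=6: -298; y=7: -396; y=8: -524; y=9: -698.
Profit is highest at y = 0. Equivalently, the lowest AVC in the table is 67/3 ≈ $22.33 at y = 3, and P = $5 falls below it — price never covers variable cost, so the firm shuts down and loses only its fixed cost.

y = 0 (shut down); profit = -$102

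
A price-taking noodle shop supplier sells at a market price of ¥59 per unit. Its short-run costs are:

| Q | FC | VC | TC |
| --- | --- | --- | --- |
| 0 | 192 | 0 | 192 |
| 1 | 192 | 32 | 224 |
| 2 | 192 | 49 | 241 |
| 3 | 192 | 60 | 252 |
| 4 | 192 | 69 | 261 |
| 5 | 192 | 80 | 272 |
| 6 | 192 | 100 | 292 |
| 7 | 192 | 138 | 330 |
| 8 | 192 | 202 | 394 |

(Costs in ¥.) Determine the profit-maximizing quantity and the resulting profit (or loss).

Profit at each row (π = 59Q − TC): Q=0: -192; Q=1: -165; Q=2: -123; Q=3: -75; Q=4: -25; Q=5: 23; Q=6: 62; Q=7: 83; Q=8: 78.
Profit is maximized at Q = 7. AVC there is 138/7 = ¥19.71 ≤ P, so producing beats shutting down (which would give -¥192).

Q = 7; profit = ¥83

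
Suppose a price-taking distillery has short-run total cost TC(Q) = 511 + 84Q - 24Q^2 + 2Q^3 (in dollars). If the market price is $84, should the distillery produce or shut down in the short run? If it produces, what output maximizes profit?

Produce at Q = 8

Strip out fixed cost: VC = 84Q - 24Q^2 + 2Q^3. Then AVC = 84 - 24Q + 2Q^2 and MC = 84 - 48Q + 6Q^2.
The AVC parabola has its vertex at Q = 24/4 = 6, where AVC = 84 - 24·6 + 2·6^2 = $12.
Because $84 ≥ $12, revenue can cover variable cost; the firm operates.
Solving P = MC: -48Q + 6Q^2 = 0 ⇒ Q = 0 or 8. On the upward-sloping branch, Q* = 8.
Check: AVC at Q = 8 is $20 ≤ P, so revenue covers variable cost.
Profit = P·Q − TC = 84·8 − 671 = $1.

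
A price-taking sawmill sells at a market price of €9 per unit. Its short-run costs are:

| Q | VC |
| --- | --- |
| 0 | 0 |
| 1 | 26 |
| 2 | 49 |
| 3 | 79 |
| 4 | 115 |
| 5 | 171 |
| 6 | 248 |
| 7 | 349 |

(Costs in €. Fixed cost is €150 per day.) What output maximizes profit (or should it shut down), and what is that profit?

Q = 0 (shut down); profit = -€150

Profit at each row (π = 9Q − TC): Q=0: -150; Q=1: -167; Q=2: -181; Q=3: -202; Q=4: -229; Q=5: -276; Q=6: -344; Q=7: -436.
Profit is highest at Q = 0. Equivalently, the lowest AVC in the table is 49/2 ≈ €24.50 at Q = 2, and P = €9 falls below it — price never covers variable cost, so the firm shuts down and loses only its fixed cost.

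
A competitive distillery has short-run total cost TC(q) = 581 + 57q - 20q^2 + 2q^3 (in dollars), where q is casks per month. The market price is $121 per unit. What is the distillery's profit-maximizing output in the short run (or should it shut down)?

Produce at q = 8

Variable cost is VC = 57q - 20q^2 + 2q^3, so AVC = VC/q = 57 - 20q + 2q^2 and MC = dTC/dq = 57 - 40q + 6q^2.
AVC is minimized where dAVC/dq = -20 + 4q = 0, at q = 5; min AVC = 57 - 20·5 + 2·5^2 = $7.
Because $121 ≥ $7, revenue can cover variable cost; the firm operates.
Solving P = MC: -64 - 40q + 6q^2 = 0 ⇒ q = -4/3 or 8. On the upward-sloping branch, q* = 8.
Check: AVC at q = 8 is $25 ≤ P, so revenue covers variable cost.
Profit = P·q − TC = 121·8 − 781 = $187.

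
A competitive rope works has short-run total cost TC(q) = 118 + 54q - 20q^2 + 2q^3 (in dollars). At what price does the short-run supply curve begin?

The shutdown price is the minimum of AVC. VC = 54q - 20q^2 + 2q^3, so AVC = 54 - 20q + 2q^2.
At the minimum of AVC, MC = AVC. MC = 54 - 40q + 6q^2; setting MC = AVC gives 4q^2 - 20q = 0, so q = 5. min AVC = 4.
For P < $4 the firm produces nothing.

$4 per unit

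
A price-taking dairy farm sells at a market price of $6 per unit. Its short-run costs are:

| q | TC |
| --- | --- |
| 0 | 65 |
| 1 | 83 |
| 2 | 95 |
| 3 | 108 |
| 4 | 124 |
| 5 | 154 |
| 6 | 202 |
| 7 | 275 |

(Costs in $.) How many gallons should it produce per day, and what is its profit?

Tabulate TR − TC: q=0: -65; q=1: -77; q=2: -83; q=3: -90; q=4: -100; q=5: -124; q=6: -166; q=7: -233.
Profit is highest at q = 0. Equivalently, the lowest AVC in the table is 43/3 ≈ $14.33 at q = 3, and P = $6 falls below it — price never covers variable cost, so the firm shuts down and loses only its fixed cost.

q = 0 (shut down); profit = -$65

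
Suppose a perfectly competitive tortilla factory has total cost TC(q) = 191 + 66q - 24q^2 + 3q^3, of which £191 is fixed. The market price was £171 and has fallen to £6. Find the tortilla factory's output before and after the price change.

AVC = 66 - 24q + 3q^2, minimized at q = 4 where min AVC = £18. MC = 66 - 48q + 9q^2.
At P = £171 ≥ min AVC, set P = MC on the rising branch: q = 7.
At P = £6 < min AVC = £18, price no longer covers variable cost at any output, so the firm shuts down: q = 0.

Output falls from 7 to 0 (the firm shuts down)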